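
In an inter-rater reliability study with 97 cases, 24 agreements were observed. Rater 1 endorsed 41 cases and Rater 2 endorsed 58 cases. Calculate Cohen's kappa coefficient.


P_o = 24/97 = 0.247423
P_e = (41*58 + 56*39) / 9409 = 0.484855
kappa = (P_o - P_e) / (1 - P_e)
kappa = (0.247423 - 0.484855) / (1 - 0.484855)
kappa = -0.4609

-0.4609


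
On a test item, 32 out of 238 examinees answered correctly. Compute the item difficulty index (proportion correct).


Item difficulty p = number correct / total examinees
p = 32 / 238
p = 0.1345

0.1345


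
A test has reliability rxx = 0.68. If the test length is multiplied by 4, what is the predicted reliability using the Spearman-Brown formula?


r_new = (n * rxx) / (1 + (n-1) * rxx)
r_new = (4 * 0.68) / (1 + 3 * 0.68)
r_new = 2.72 / 3.04
r_new = 0.8947

0.8947


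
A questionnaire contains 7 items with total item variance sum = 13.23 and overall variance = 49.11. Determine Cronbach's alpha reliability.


alpha = (k/(k-1)) * (1 - sum(si^2)/s_total^2)
= (7/6) * (1 - 13.23/49.11)
alpha = 0.8524

0.8524


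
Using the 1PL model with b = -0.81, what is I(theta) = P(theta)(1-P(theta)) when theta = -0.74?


P = 1/(1+exp(-(-0.74--0.81))) = 0.5175
I = P*(1-P) = 0.5175 * 0.4825
I = 0.2497

0.2497


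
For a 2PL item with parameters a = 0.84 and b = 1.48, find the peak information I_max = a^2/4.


For 2PL, max info at theta = b = 1.48
I_max = a^2 / 4 = 0.84^2 / 4
= 0.7056 / 4
I_max = 0.1764

0.1764


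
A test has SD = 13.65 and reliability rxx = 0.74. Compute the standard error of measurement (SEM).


SEM = SD * sqrt(1 - rxx)
SEM = 13.65 * sqrt(1 - 0.74)
SEM = 13.65 * sqrt(0.26) = 13.65 * 0.509902
SEM = 6.9602

6.9602


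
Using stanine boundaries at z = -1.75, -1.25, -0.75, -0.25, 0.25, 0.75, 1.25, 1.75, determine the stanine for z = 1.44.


Stanine boundaries: [-1.75, -1.25, -0.75, -0.25, 0.25, 0.75, 1.25, 1.75]
z = 1.44
Check each boundary:
  z >= -1.75 -> could be stanine 2
  z >= -1.25 -> could be stanine 3
  z >= -0.75 -> could be stanine 4
  z >= -0.25 -> could be stanine 5
  z >= 0.25 -> could be stanine 6
  z >= 0.75 -> could be stanine 7
  z >= 1.25 -> could be stanine 8
  z < 1.75
Highest qualifying boundary gives stanine = 8

8


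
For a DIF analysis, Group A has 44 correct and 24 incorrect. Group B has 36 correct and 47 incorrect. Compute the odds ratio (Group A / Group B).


Odds_A = 44/24 = 1.8333
Odds_B = 36/47 = 0.766
OR = Odds_A / Odds_B = 1.8333 / 0.766
Exactly, OR = (44 * 47) / (24 * 36) = 2068 / 864
OR = 2.3935

2.3935


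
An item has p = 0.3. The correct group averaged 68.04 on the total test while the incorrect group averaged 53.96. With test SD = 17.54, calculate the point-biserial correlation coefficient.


q = 1 - p = 0.7
rpb = ((M1 - M0) / SD) * sqrt(p * q)
rpb = ((68.04 - 53.96) / 17.54) * sqrt(0.3 * 0.7)
rpb = 0.3679

0.3679


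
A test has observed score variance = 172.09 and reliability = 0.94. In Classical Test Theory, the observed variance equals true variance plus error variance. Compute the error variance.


var_true = rxx * var_obs = 0.94 * 172.09 = 161.7646
var_error = var_obs - var_true
var_error = 172.09 - 161.7646
var_error = 10.3254

10.3254


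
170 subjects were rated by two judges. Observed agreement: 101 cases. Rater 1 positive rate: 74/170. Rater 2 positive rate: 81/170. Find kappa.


P_o = 101/170 = 0.594118
P_e = (74*81 + 96*89) / 28900 = 0.503045
kappa = (P_o - P_e) / (1 - P_e)
kappa = (0.594118 - 0.503045) / (1 - 0.503045)
kappa = 0.1833

0.1833


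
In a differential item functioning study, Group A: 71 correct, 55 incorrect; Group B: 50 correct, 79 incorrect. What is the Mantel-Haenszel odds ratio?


Odds_A = 71/55 = 1.2909
Odds_B = 50/79 = 0.6329
OR = Odds_A / Odds_B = 1.2909 / 0.6329
Exactly, OR = (71 * 79) / (55 * 50) = 5609 / 2750
OR = 2.0396

2.0396


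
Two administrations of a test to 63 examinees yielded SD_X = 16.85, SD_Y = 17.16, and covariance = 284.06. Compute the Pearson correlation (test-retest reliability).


r = cov(X,Y) / (SD_X * SD_Y)
r = 284.06 / (16.85 * 17.16)
r = 284.06 / 289.146
r = 0.9824

0.9824


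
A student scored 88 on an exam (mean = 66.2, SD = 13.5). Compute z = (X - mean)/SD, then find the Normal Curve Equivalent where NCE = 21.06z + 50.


z = (X - mean) / SD = (88 - 66.2) / 13.5
z = 21.8 / 13.5
z = 1.6148
NCE = NCE = 21.06z + 50
Carry z at full precision (z = 21.8 / 13.5) into the conversion:
NCE = 21.06 * (21.8 / 13.5) + 50 = 459.108 / 13.5 + 50
NCE = 34.008 + 50
NCE = 84.008

84.008


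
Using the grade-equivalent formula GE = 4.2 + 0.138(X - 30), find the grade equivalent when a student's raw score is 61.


raw - median = 61 - 30 = 31
slope * diff = 0.138 * 31 = 4.278
GE = 4.2 + 4.278
GE = 8.478

8.478


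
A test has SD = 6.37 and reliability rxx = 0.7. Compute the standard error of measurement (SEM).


SEM = SD * sqrt(1 - rxx)
SEM = 6.37 * sqrt(1 - 0.7)
SEM = 6.37 * sqrt(0.3) = 6.37 * 0.547723
SEM = 3.489

3.489


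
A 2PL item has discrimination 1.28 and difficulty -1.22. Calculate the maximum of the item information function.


For 2PL, max info at theta = b = -1.22
I_max = a^2 / 4 = 1.28^2 / 4
= 1.6384 / 4
I_max = 0.4096

0.4096


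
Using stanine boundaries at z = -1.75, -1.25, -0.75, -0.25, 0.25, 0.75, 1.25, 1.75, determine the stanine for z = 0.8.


Stanine boundaries: [-1.75, -1.25, -0.75, -0.25, 0.25, 0.75, 1.25, 1.75]
z = 0.8
Check each boundary:
  z >= -1.75 -> could be stanine 2
  z >= -1.25 -> could be stanine 3
  z >= -0.75 -> could be stanine 4
  z >= -0.25 -> could be stanine 5
  z >= 0.25 -> could be stanine 6
  z >= 0.75 -> could be stanine 7
  z < 1.25
  z < 1.75
Highest qualifying boundary gives stanine = 7

7


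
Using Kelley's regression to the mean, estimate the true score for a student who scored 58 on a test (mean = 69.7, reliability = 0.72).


T_est = rxx * X + (1 - rxx) * mean
T_est = 0.72 * 58 + 0.28 * 69.7
T_est = 41.76 + 19.516
T_est = 61.276

61.276


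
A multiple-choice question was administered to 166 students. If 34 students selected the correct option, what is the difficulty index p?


Item difficulty p = number correct / total examinees
p = 34 / 166
p = 0.2048

0.2048


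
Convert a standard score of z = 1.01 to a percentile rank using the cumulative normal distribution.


CDF(z) = 0.5 * (1 + erf(z/sqrt(2)))
erf(0.7142) = 0.6875
CDF = 0.8438
Percentile rank = 0.8438 * 100 = 84.38

84.38


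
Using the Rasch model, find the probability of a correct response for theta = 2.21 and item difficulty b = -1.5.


theta - b = 2.21 - -1.5 = 3.71
exp(-(theta - b)) = exp(-3.71) = 0.0245
P = 1 / (1 + 0.0245)
P = 0.9761

0.9761


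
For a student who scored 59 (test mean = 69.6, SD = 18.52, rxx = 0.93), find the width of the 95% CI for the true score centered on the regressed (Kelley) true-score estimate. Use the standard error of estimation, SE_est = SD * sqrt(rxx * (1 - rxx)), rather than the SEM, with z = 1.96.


True score estimate = 0.93*59 + 0.07*69.6 = 59.742
SE_est = SD * sqrt(rxx * (1 - rxx)) = 18.52 * sqrt(0.93 * 0.07) = 18.52 * sqrt(0.0651) = 4.725323
CI = T_est +/- z * SE_est, so width = 2 * z * SE_est = 2 * 1.96 * 4.725323
Width = 18.5233

18.5233


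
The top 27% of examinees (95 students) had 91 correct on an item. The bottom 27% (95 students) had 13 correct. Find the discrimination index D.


p_upper = 91/95 = 0.9579
p_lower = 13/95 = 0.1368
D = 0.9579 - 0.1368 = 0.8211

0.8211


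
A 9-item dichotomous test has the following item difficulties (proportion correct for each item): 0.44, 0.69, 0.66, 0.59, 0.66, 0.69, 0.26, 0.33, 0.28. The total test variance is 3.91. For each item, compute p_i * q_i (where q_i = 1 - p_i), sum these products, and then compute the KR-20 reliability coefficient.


For each item, compute p_i * q_i:
  Item 1: 0.44 * 0.56 = 0.2464
  Item 2: 0.69 * 0.31 = 0.2139
  Item 3: 0.66 * 0.34 = 0.2244
  Item 4: 0.59 * 0.41 = 0.2419
  Item 5: 0.66 * 0.34 = 0.2244
  Item 6: 0.69 * 0.31 = 0.2139
  Item 7: 0.26 * 0.74 = 0.1924
  Item 8: 0.33 * 0.67 = 0.2211
  Item 9: 0.28 * 0.72 = 0.2016
Sum(p_i * q_i) = 0.2464 + 0.2139 + 0.2244 + 0.2419 + 0.2244 + 0.2139 + 0.1924 + 0.2211 + 0.2016 = 1.98
KR-20 = (k/(k-1)) * (1 - Sum(p_i*q_i) / Var_total)
= (9/8) * (1 - 1.98/3.91)
= 1.125 * 0.4936
KR-20 = 0.5553

0.5553


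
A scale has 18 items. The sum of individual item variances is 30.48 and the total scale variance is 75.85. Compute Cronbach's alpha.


alpha = (k/(k-1)) * (1 - sum(si^2)/s_total^2)
= (18/17) * (1 - 30.48/75.85)
alpha = 0.6333

0.6333


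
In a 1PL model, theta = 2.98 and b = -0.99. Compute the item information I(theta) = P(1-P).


P = 1/(1+exp(-(2.98--0.99))) = 0.9815
I = P*(1-P) = 0.9815 * 0.0185
I = 0.0182

0.0182


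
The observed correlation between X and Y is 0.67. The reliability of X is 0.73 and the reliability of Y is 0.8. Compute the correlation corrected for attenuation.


r_corrected = rxy / sqrt(rxx * ryy)
= 0.67 / sqrt(0.73 * 0.8)
= 0.67 / sqrt(0.584)
= 0.67 / 0.764199
r_corrected = 0.8767

0.8767


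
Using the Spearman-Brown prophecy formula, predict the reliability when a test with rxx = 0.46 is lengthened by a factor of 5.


r_new = (n * rxx) / (1 + (n-1) * rxx)
r_new = (5 * 0.46) / (1 + 4 * 0.46)
r_new = 2.3 / 2.84
r_new = 0.8099

0.8099


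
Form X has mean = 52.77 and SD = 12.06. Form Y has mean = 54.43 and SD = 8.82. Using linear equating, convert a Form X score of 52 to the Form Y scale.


slope = SD_Y / SD_X = 8.82 / 12.06 ~ 0.7313
intercept = mean_Y - slope * mean_X = 54.43 - (8.82 / 12.06) * 52.77 ~ 15.837
Y = slope * X + intercept. To avoid rounding drift from the rounded slope/intercept, evaluate the equivalent form Y = mean_Y + SD_Y * (X - mean_X) / SD_X at full precision:
Y = 54.43 + 8.82 * (52 - 52.77) / 12.06
Y = 54.43 - 8.82 * 0.77 / 12.06
Y = 54.43 - 6.7914 / 12.06
Y = 54.43 - 0.5631
Y = 53.8669

53.8669


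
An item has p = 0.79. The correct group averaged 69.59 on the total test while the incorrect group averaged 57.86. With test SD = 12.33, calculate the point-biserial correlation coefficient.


q = 1 - p = 0.21
rpb = ((M1 - M0) / SD) * sqrt(p * q)
rpb = ((69.59 - 57.86) / 12.33) * sqrt(0.79 * 0.21)
rpb = 0.3875

0.3875


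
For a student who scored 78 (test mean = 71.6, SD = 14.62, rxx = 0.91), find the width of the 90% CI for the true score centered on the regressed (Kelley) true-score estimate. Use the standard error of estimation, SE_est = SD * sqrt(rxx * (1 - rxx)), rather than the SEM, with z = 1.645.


True score estimate = 0.91*78 + 0.09*71.6 = 77.424
SE_est = SD * sqrt(rxx * (1 - rxx)) = 14.62 * sqrt(0.91 * 0.09) = 14.62 * sqrt(0.0819) = 4.183977
CI = T_est +/- z * SE_est, so width = 2 * z * SE_est = 2 * 1.645 * 4.183977
Width = 13.7653

13.7653


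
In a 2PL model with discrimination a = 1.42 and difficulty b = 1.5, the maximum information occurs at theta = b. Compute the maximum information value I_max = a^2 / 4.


For 2PL, max info at theta = b = 1.5
I_max = a^2 / 4 = 1.42^2 / 4
= 2.0164 / 4
I_max = 0.5041

0.5041


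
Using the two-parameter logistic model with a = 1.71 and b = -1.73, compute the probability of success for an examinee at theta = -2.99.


a*(theta - b) = 1.71 * (-2.99 - -1.73) = -2.1546
exp(--2.1546) = 8.6244
P = 1 / (1 + 8.6244)
P = 0.1039

0.1039


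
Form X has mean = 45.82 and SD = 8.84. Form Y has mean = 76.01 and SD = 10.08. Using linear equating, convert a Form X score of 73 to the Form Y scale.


slope = SD_Y / SD_X = 10.08 / 8.84 ~ 1.1403
intercept = mean_Y - slope * mean_X = 76.01 - (10.08 / 8.84) * 45.82 ~ 23.7628
Y = slope * X + intercept. To avoid rounding drift from the rounded slope/intercept, evaluate the equivalent form Y = mean_Y + SD_Y * (X - mean_X) / SD_X at full precision:
Y = 76.01 + 10.08 * (73 - 45.82) / 8.84
Y = 76.01 + 10.08 * 27.18 / 8.84
Y = 76.01 + 273.9744 / 8.84
Y = 76.01 + 30.9926
Y = 107.0026

107.0026


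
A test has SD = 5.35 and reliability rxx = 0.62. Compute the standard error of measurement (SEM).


SEM = SD * sqrt(1 - rxx)
SEM = 5.35 * sqrt(1 - 0.62)
SEM = 5.35 * sqrt(0.38) = 5.35 * 0.616441
SEM = 3.298

3.298


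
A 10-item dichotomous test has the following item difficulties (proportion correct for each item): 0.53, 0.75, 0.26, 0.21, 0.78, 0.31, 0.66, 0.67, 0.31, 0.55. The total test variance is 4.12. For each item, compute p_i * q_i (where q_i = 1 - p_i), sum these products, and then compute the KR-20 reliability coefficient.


For each item, compute p_i * q_i:
  Item 1: 0.53 * 0.47 = 0.2491
  Item 2: 0.75 * 0.25 = 0.1875
  Item 3: 0.26 * 0.74 = 0.1924
  Item 4: 0.21 * 0.79 = 0.1659
  Item 5: 0.78 * 0.22 = 0.1716
  Item 6: 0.31 * 0.69 = 0.2139
  Item 7: 0.66 * 0.34 = 0.2244
  Item 8: 0.67 * 0.33 = 0.2211
  Item 9: 0.31 * 0.69 = 0.2139
  Item 10: 0.55 * 0.45 = 0.2475
Sum(p_i * q_i) = 0.2491 + 0.1875 + 0.1924 + 0.1659 + 0.1716 + 0.2139 + 0.2244 + 0.2211 + 0.2139 + 0.2475 = 2.0873
KR-20 = (k/(k-1)) * (1 - Sum(p_i*q_i) / Var_total)
= (10/9) * (1 - 2.0873/4.12)
= 1.1111 * 0.4934
KR-20 = 0.5482

0.5482


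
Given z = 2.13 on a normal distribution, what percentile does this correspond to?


CDF(z) = 0.5 * (1 + erf(z/sqrt(2)))
erf(1.5061) = 0.9668
CDF = 0.9834
Percentile rank = 0.9834 * 100 = 98.34

98.34


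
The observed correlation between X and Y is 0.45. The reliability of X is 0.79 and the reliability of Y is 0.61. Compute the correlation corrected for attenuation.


r_corrected = rxy / sqrt(rxx * ryy)
= 0.45 / sqrt(0.79 * 0.61)
= 0.45 / sqrt(0.4819)
= 0.45 / 0.69419
r_corrected = 0.6482

0.6482


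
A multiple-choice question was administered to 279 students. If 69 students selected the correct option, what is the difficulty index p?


Item difficulty p = number correct / total examinees
p = 69 / 279
p = 0.2473

0.2473


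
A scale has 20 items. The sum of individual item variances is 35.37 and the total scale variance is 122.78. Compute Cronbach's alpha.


alpha = (k/(k-1)) * (1 - sum(si^2)/s_total^2)
= (20/19) * (1 - 35.37/122.78)
alpha = 0.7494

0.7494


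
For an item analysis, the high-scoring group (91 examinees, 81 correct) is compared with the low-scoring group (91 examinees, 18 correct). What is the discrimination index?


p_upper = 81/91 = 0.8901
p_lower = 18/91 = 0.1978
D = 0.8901 - 0.1978 = 0.6923

0.6923


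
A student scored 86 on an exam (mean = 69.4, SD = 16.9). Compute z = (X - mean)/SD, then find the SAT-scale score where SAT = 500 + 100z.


z = (X - mean) / SD = (86 - 69.4) / 16.9
z = 16.6 / 16.9
z = 0.9822
SAT-scale = SAT = 500 + 100z
Carry z at full precision (z = 16.6 / 16.9) into the conversion:
SAT-scale = 500 + 100 * (16.6 / 16.9) = 500 + 1660 / 16.9
SAT-scale = 500 + 98.2249
SAT-scale = 598.2249

598.2249


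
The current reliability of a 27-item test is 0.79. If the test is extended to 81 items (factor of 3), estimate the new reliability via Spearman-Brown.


r_new = (n * rxx) / (1 + (n-1) * rxx)
r_new = (3 * 0.79) / (1 + 2 * 0.79)
r_new = 2.37 / 2.58
r_new = 0.9186

0.9186


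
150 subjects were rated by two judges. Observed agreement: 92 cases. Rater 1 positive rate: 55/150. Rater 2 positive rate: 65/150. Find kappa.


P_o = 92/150 = 0.613333
P_e = (55*65 + 95*85) / 22500 = 0.517778
kappa = (P_o - P_e) / (1 - P_e)
kappa = (0.613333 - 0.517778) / (1 - 0.517778)
kappa = 0.1982

0.1982


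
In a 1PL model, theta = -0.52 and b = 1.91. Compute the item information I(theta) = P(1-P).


P = 1/(1+exp(-(-0.52-1.91))) = 0.0809
I = P*(1-P) = 0.0809 * 0.9191
I = 0.0744

0.0744


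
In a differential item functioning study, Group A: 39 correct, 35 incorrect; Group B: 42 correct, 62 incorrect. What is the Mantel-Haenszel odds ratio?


Odds_A = 39/35 = 1.1143
Odds_B = 42/62 = 0.6774
OR = Odds_A / Odds_B = 1.1143 / 0.6774
Exactly, OR = (39 * 62) / (35 * 42) = 2418 / 1470
OR = 1.6449

1.6449


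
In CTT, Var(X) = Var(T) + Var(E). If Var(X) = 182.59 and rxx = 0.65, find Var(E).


var_true = rxx * var_obs = 0.65 * 182.59 = 118.6835
var_error = var_obs - var_true
var_error = 182.59 - 118.6835
var_error = 63.9065

63.9065


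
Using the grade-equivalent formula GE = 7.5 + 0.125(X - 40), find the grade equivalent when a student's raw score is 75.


raw - median = 75 - 40 = 35
slope * diff = 0.125 * 35 = 4.375
GE = 7.5 + 4.375
GE = 11.875

11.875


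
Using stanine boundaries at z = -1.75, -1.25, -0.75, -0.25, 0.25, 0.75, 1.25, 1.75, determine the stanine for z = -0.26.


Stanine boundaries: [-1.75, -1.25, -0.75, -0.25, 0.25, 0.75, 1.25, 1.75]
z = -0.26
Check each boundary:
  z >= -1.75 -> could be stanine 2
  z >= -1.25 -> could be stanine 3
  z >= -0.75 -> could be stanine 4
  z < -0.25
  z < 0.25
  z < 0.75
  z < 1.25
  z < 1.75
Highest qualifying boundary gives stanine = 4

4


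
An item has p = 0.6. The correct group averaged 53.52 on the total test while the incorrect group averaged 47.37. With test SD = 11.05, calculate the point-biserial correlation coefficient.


q = 1 - p = 0.4
rpb = ((M1 - M0) / SD) * sqrt(p * q)
rpb = ((53.52 - 47.37) / 11.05) * sqrt(0.6 * 0.4)
rpb = 0.2727

0.2727


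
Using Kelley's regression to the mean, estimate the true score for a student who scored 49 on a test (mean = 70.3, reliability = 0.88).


T_est = rxx * X + (1 - rxx) * mean
T_est = 0.88 * 49 + 0.12 * 70.3
T_est = 43.12 + 8.436
T_est = 51.556

51.556


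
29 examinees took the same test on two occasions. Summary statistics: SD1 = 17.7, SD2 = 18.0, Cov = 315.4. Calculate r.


r = cov(X,Y) / (SD_X * SD_Y)
r = 315.4 / (17.7 * 18.0)
r = 315.4 / 318.6
r = 0.99

0.99


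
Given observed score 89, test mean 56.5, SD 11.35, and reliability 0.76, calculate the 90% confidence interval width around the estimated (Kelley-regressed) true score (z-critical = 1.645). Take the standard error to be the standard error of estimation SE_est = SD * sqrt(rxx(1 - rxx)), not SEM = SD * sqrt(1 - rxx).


True score estimate = 0.76*89 + 0.24*56.5 = 81.2
SE_est = SD * sqrt(rxx * (1 - rxx)) = 11.35 * sqrt(0.76 * 0.24) = 11.35 * sqrt(0.1824) = 4.847394
CI = T_est +/- z * SE_est, so width = 2 * z * SE_est = 2 * 1.645 * 4.847394
Width = 15.9479

15.9479


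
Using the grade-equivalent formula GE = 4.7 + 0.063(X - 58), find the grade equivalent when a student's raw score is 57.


raw - median = 57 - 58 = -1
slope * diff = 0.063 * -1 = -0.063
GE = 4.7 + -0.063
GE = 4.637

4.637


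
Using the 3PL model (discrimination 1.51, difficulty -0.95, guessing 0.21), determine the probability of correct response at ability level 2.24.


logit = 1.51*(2.24 - -0.95) = 4.8169
P* = 1/(1 + exp(-4.8169)) = 0.992
P = 0.21 + (1 - 0.21) * 0.992
P = 0.9937

0.9937


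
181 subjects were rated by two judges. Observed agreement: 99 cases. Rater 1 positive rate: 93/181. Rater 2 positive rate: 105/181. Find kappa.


P_o = 99/181 = 0.546961
P_e = (93*105 + 88*76) / 32761 = 0.502213
kappa = (P_o - P_e) / (1 - P_e)
kappa = (0.546961 - 0.502213) / (1 - 0.502213)
kappa = 0.0899

0.0899


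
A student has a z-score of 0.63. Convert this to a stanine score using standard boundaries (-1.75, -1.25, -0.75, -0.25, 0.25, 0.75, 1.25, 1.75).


Stanine boundaries: [-1.75, -1.25, -0.75, -0.25, 0.25, 0.75, 1.25, 1.75]
z = 0.63
Check each boundary:
  z >= -1.75 -> could be stanine 2
  z >= -1.25 -> could be stanine 3
  z >= -0.75 -> could be stanine 4
  z >= -0.25 -> could be stanine 5
  z >= 0.25 -> could be stanine 6
  z < 0.75
  z < 1.25
  z < 1.75
Highest qualifying boundary gives stanine = 6

6


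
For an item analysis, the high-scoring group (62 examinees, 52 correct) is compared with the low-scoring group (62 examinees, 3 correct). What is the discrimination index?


p_upper = 52/62 = 0.8387
p_lower = 3/62 = 0.0484
D = 0.8387 - 0.0484 = 0.7903

0.7903


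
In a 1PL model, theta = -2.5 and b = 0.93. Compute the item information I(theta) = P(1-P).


P = 1/(1+exp(-(-2.5-0.93))) = 0.0314
I = P*(1-P) = 0.0314 * 0.9686
I = 0.0304

0.0304


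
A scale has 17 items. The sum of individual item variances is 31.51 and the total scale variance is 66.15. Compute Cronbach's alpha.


alpha = (k/(k-1)) * (1 - sum(si^2)/s_total^2)
= (17/16) * (1 - 31.51/66.15)
alpha = 0.5564

0.5564


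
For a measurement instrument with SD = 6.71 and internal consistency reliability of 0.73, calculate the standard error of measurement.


SEM = SD * sqrt(1 - rxx)
SEM = 6.71 * sqrt(1 - 0.73)
SEM = 6.71 * sqrt(0.27) = 6.71 * 0.519615
SEM = 3.4866

3.4866


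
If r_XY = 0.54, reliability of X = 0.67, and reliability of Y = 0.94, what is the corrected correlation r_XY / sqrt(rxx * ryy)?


r_corrected = rxy / sqrt(rxx * ryy)
= 0.54 / sqrt(0.67 * 0.94)
= 0.54 / sqrt(0.6298)
= 0.54 / 0.793599
r_corrected = 0.6804

0.6804


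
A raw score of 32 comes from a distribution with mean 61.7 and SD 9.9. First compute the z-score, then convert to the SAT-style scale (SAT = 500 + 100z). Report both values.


z = (X - mean) / SD = (32 - 61.7) / 9.9
z = -29.7 / 9.9
z = -3.0
SAT-scale = SAT = 500 + 100z
Carry z at full precision (z = -29.7 / 9.9) into the conversion:
SAT-scale = 500 + 100 * (-29.7 / 9.9) = 500 + -2970 / 9.9
SAT-scale = 500 + -300.0
SAT-scale = 200.0

200.0


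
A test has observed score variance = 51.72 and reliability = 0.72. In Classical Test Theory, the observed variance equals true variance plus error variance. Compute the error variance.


var_true = rxx * var_obs = 0.72 * 51.72 = 37.2384
var_error = var_obs - var_true
var_error = 51.72 - 37.2384
var_error = 14.4816

14.4816


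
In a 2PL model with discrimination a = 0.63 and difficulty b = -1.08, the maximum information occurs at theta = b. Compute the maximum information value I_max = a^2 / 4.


For 2PL, max info at theta = b = -1.08
I_max = a^2 / 4 = 0.63^2 / 4
= 0.3969 / 4
I_max = 0.0992

0.0992


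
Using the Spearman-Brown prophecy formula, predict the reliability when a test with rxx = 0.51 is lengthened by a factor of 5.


r_new = (n * rxx) / (1 + (n-1) * rxx)
r_new = (5 * 0.51) / (1 + 4 * 0.51)
r_new = 2.55 / 3.04
r_new = 0.8388

0.8388


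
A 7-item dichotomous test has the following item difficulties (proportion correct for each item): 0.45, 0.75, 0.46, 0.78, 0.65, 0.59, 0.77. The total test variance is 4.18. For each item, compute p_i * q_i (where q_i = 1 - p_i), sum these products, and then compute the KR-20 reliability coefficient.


For each item, compute p_i * q_i:
  Item 1: 0.45 * 0.55 = 0.2475
  Item 2: 0.75 * 0.25 = 0.1875
  Item 3: 0.46 * 0.54 = 0.2484
  Item 4: 0.78 * 0.22 = 0.1716
  Item 5: 0.65 * 0.35 = 0.2275
  Item 6: 0.59 * 0.41 = 0.2419
  Item 7: 0.77 * 0.23 = 0.1771
Sum(p_i * q_i) = 0.2475 + 0.1875 + 0.2484 + 0.1716 + 0.2275 + 0.2419 + 0.1771 = 1.5015
KR-20 = (k/(k-1)) * (1 - Sum(p_i*q_i) / Var_total)
= (7/6) * (1 - 1.5015/4.18)
= 1.1667 * 0.6408
KR-20 = 0.7476

0.7476


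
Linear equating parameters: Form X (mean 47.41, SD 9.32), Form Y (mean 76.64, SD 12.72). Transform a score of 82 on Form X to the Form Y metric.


slope = SD_Y / SD_X = 12.72 / 9.32 ~ 1.3648
intercept = mean_Y - slope * mean_X = 76.64 - (12.72 / 9.32) * 47.41 ~ 11.9345
Y = slope * X + intercept. To avoid rounding drift from the rounded slope/intercept, evaluate the equivalent form Y = mean_Y + SD_Y * (X - mean_X) / SD_X at full precision:
Y = 76.64 + 12.72 * (82 - 47.41) / 9.32
Y = 76.64 + 12.72 * 34.59 / 9.32
Y = 76.64 + 439.9848 / 9.32
Y = 76.64 + 47.2087
Y = 123.8487

123.8487


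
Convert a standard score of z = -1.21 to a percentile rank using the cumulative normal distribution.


CDF(z) = 0.5 * (1 + erf(z/sqrt(2)))
erf(-0.8556) = -0.7737
CDF = 0.1131
Percentile rank = 0.1131 * 100 = 11.31

11.31


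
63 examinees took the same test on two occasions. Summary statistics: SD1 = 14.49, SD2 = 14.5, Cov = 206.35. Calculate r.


r = cov(X,Y) / (SD_X * SD_Y)
r = 206.35 / (14.49 * 14.5)
r = 206.35 / 210.105
r = 0.9821

0.9821


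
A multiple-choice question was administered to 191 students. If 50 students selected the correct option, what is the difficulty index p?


Item difficulty p = number correct / total examinees
p = 50 / 191
p = 0.2618

0.2618


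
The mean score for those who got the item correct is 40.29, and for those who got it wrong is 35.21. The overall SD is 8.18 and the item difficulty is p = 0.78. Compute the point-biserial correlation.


q = 1 - p = 0.22
rpb = ((M1 - M0) / SD) * sqrt(p * q)
rpb = ((40.29 - 35.21) / 8.18) * sqrt(0.78 * 0.22)
rpb = 0.2573

0.2573


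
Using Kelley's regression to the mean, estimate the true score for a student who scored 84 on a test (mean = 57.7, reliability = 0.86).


T_est = rxx * X + (1 - rxx) * mean
T_est = 0.86 * 84 + 0.14 * 57.7
T_est = 72.24 + 8.078
T_est = 80.318

80.318


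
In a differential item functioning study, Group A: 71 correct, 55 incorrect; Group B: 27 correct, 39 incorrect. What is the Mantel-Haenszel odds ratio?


Odds_A = 71/55 = 1.2909
Odds_B = 27/39 = 0.6923
OR = Odds_A / Odds_B = 1.2909 / 0.6923
Exactly, OR = (71 * 39) / (55 * 27) = 2769 / 1485
OR = 1.8646

1.8646


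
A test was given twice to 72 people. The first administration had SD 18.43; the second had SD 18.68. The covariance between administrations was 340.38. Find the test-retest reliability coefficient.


r = cov(X,Y) / (SD_X * SD_Y)
r = 340.38 / (18.43 * 18.68)
r = 340.38 / 344.2724
r = 0.9887

0.9887


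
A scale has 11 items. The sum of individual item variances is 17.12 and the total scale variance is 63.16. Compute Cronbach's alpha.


alpha = (k/(k-1)) * (1 - sum(si^2)/s_total^2)
= (11/10) * (1 - 17.12/63.16)
alpha = 0.8018

0.8018


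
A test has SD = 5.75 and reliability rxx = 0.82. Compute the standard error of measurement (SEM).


SEM = SD * sqrt(1 - rxx)
SEM = 5.75 * sqrt(1 - 0.82)
SEM = 5.75 * sqrt(0.18) = 5.75 * 0.424264
SEM = 2.4395

2.4395


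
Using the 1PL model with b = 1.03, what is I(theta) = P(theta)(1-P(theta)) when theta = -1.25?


P = 1/(1+exp(-(-1.25-1.03))) = 0.0928
I = P*(1-P) = 0.0928 * 0.9072
I = 0.0842

0.0842


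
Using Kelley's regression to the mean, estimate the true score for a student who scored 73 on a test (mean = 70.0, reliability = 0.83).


T_est = rxx * X + (1 - rxx) * mean
T_est = 0.83 * 73 + 0.17 * 70.0
T_est = 60.59 + 11.9
T_est = 72.49

72.49


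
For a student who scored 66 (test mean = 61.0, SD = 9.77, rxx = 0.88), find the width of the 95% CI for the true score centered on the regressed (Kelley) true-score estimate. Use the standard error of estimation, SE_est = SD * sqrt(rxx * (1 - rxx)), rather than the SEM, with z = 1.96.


True score estimate = 0.88*66 + 0.12*61.0 = 65.4
SE_est = SD * sqrt(rxx * (1 - rxx)) = 9.77 * sqrt(0.88 * 0.12) = 9.77 * sqrt(0.1056) = 3.174874
CI = T_est +/- z * SE_est, so width = 2 * z * SE_est = 2 * 1.96 * 3.174874
Width = 12.4455

12.4455


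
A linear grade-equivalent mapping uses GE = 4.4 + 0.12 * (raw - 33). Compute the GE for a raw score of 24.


raw - median = 24 - 33 = -9
slope * diff = 0.12 * -9 = -1.08
GE = 4.4 + -1.08
GE = 3.32

3.32


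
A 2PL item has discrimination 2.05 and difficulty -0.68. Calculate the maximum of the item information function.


For 2PL, max info at theta = b = -0.68
I_max = a^2 / 4 = 2.05^2 / 4
= 4.2025 / 4
I_max = 1.0506

1.0506


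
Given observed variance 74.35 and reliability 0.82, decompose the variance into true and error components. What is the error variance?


var_true = rxx * var_obs = 0.82 * 74.35 = 60.967
var_error = var_obs - var_true
var_error = 74.35 - 60.967
var_error = 13.383

13.383


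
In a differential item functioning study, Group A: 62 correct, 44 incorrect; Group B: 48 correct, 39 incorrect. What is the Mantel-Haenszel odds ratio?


Odds_A = 62/44 = 1.4091
Odds_B = 48/39 = 1.2308
OR = Odds_A / Odds_B = 1.4091 / 1.2308
Exactly, OR = (62 * 39) / (44 * 48) = 2418 / 2112
OR = 1.1449

1.1449


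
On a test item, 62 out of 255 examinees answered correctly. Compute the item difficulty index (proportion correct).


Item difficulty p = number correct / total examinees
p = 62 / 255
p = 0.2431

0.2431


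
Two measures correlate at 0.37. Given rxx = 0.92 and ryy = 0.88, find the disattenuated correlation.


r_corrected = rxy / sqrt(rxx * ryy)
= 0.37 / sqrt(0.92 * 0.88)
= 0.37 / sqrt(0.8096)
= 0.37 / 0.899778
r_corrected = 0.4112

0.4112


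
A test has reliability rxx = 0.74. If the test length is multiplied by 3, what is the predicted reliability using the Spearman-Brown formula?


r_new = (n * rxx) / (1 + (n-1) * rxx)
r_new = (3 * 0.74) / (1 + 2 * 0.74)
r_new = 2.22 / 2.48
r_new = 0.8952

0.8952


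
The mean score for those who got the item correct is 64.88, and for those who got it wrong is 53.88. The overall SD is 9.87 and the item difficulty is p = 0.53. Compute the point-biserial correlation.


q = 1 - p = 0.47
rpb = ((M1 - M0) / SD) * sqrt(p * q)
rpb = ((64.88 - 53.88) / 9.87) * sqrt(0.53 * 0.47)
rpb = 0.5562

0.5562


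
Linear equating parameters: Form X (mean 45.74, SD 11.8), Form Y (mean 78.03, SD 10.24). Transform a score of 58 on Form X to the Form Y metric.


slope = SD_Y / SD_X = 10.24 / 11.8 ~ 0.8678
intercept = mean_Y - slope * mean_X = 78.03 - (10.24 / 11.8) * 45.74 ~ 38.337
Y = slope * X + intercept. To avoid rounding drift from the rounded slope/intercept, evaluate the equivalent form Y = mean_Y + SD_Y * (X - mean_X) / SD_X at full precision:
Y = 78.03 + 10.24 * (58 - 45.74) / 11.8
Y = 78.03 + 10.24 * 12.26 / 11.8
Y = 78.03 + 125.5424 / 11.8
Y = 78.03 + 10.6392
Y = 88.6692

88.6692


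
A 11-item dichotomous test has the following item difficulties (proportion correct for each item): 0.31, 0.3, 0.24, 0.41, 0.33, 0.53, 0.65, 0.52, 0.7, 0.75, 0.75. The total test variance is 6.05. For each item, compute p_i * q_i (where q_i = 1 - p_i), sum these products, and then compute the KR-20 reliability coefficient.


For each item, compute p_i * q_i:
  Item 1: 0.31 * 0.69 = 0.2139
  Item 2: 0.3 * 0.7 = 0.21
  Item 3: 0.24 * 0.76 = 0.1824
  Item 4: 0.41 * 0.59 = 0.2419
  Item 5: 0.33 * 0.67 = 0.2211
  Item 6: 0.53 * 0.47 = 0.2491
  Item 7: 0.65 * 0.35 = 0.2275
  Item 8: 0.52 * 0.48 = 0.2496
  Item 9: 0.7 * 0.3 = 0.21
  Item 10: 0.75 * 0.25 = 0.1875
  Item 11: 0.75 * 0.25 = 0.1875
Sum(p_i * q_i) = 0.2139 + 0.21 + 0.1824 + 0.2419 + 0.2211 + 0.2491 + 0.2275 + 0.2496 + 0.21 + 0.1875 + 0.1875 = 2.3805
KR-20 = (k/(k-1)) * (1 - Sum(p_i*q_i) / Var_total)
= (11/10) * (1 - 2.3805/6.05)
= 1.1 * 0.6065
KR-20 = 0.6672

0.6672


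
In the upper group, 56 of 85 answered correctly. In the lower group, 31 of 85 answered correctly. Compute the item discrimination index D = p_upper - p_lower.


p_upper = 56/85 = 0.6588
p_lower = 31/85 = 0.3647
D = 0.6588 - 0.3647 = 0.2941

0.2941


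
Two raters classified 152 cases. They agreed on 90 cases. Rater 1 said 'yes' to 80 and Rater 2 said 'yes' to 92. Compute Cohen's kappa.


P_o = 90/152 = 0.592105
P_e = (80*92 + 72*60) / 23104 = 0.50554
kappa = (P_o - P_e) / (1 - P_e)
kappa = (0.592105 - 0.50554) / (1 - 0.50554)
kappa = 0.1751

0.1751


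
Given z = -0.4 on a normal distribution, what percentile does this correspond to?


CDF(z) = 0.5 * (1 + erf(z/sqrt(2)))
erf(-0.2828) = -0.3108
CDF = 0.3446
Percentile rank = 0.3446 * 100 = 34.46

34.46


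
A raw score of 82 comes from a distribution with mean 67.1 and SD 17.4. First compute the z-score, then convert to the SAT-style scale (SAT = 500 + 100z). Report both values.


z = (X - mean) / SD = (82 - 67.1) / 17.4
z = 14.9 / 17.4
z = 0.8563
SAT-scale = SAT = 500 + 100z
Carry z at full precision (z = 14.9 / 17.4) into the conversion:
SAT-scale = 500 + 100 * (14.9 / 17.4) = 500 + 1490 / 17.4
SAT-scale = 500 + 85.6322
SAT-scale = 585.6322

585.6322


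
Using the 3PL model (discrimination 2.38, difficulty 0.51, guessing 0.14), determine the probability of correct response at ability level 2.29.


logit = 2.38*(2.29 - 0.51) = 4.2364
P* = 1/(1 + exp(-4.2364)) = 0.9857
P = 0.14 + (1 - 0.14) * 0.9857
P = 0.9877

0.9877


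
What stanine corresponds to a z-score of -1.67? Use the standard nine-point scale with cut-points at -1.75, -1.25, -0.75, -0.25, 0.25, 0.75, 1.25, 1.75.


Stanine boundaries: [-1.75, -1.25, -0.75, -0.25, 0.25, 0.75, 1.25, 1.75]
z = -1.67
Check each boundary:
  z >= -1.75 -> could be stanine 2
  z < -1.25
  z < -0.75
  z < -0.25
  z < 0.25
  z < 0.75
  z < 1.25
  z < 1.75
Highest qualifying boundary gives stanine = 2

2


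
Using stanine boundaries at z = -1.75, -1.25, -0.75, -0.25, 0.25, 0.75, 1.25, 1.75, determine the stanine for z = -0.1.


Stanine boundaries: [-1.75, -1.25, -0.75, -0.25, 0.25, 0.75, 1.25, 1.75]
z = -0.1
Check each boundary:
  z >= -1.75 -> could be stanine 2
  z >= -1.25 -> could be stanine 3
  z >= -0.75 -> could be stanine 4
  z >= -0.25 -> could be stanine 5
  z < 0.25
  z < 0.75
  z < 1.25
  z < 1.75
Highest qualifying boundary gives stanine = 5

5


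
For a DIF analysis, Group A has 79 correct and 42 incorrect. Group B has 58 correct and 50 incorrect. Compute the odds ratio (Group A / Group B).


Odds_A = 79/42 = 1.881
Odds_B = 58/50 = 1.16
OR = Odds_A / Odds_B = 1.881 / 1.16
Exactly, OR = (79 * 50) / (42 * 58) = 3950 / 2436
OR = 1.6215

1.6215


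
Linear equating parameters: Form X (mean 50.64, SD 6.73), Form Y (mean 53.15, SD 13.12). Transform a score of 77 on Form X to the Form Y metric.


slope = SD_Y / SD_X = 13.12 / 6.73 ~ 1.9495
intercept = mean_Y - slope * mean_X = 53.15 - (13.12 / 6.73) * 50.64 ~ -45.5717
Y = slope * X + intercept. To avoid rounding drift from the rounded slope/intercept, evaluate the equivalent form Y = mean_Y + SD_Y * (X - mean_X) / SD_X at full precision:
Y = 53.15 + 13.12 * (77 - 50.64) / 6.73
Y = 53.15 + 13.12 * 26.36 / 6.73
Y = 53.15 + 345.8432 / 6.73
Y = 53.15 + 51.3883
Y = 104.5383

104.5383


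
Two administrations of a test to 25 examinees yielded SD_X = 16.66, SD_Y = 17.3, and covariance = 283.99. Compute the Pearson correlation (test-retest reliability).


r = cov(X,Y) / (SD_X * SD_Y)
r = 283.99 / (16.66 * 17.3)
r = 283.99 / 288.218
r = 0.9853

0.9853


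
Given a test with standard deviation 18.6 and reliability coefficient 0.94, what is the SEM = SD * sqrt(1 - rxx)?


SEM = SD * sqrt(1 - rxx)
SEM = 18.6 * sqrt(1 - 0.94)
SEM = 18.6 * sqrt(0.06) = 18.6 * 0.244949
SEM = 4.5561

4.5561


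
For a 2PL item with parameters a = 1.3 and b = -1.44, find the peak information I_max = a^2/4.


For 2PL, max info at theta = b = -1.44
I_max = a^2 / 4 = 1.3^2 / 4
= 1.69 / 4
I_max = 0.4225

0.4225


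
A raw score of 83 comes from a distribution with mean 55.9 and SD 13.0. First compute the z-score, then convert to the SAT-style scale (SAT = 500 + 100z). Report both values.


z = (X - mean) / SD = (83 - 55.9) / 13.0
z = 27.1 / 13.0
z = 2.0846
SAT-scale = SAT = 500 + 100z
Carry z at full precision (z = 27.1 / 13.0) into the conversion:
SAT-scale = 500 + 100 * (27.1 / 13.0) = 500 + 2710 / 13.0
SAT-scale = 500 + 208.4615
SAT-scale = 708.4615

708.4615


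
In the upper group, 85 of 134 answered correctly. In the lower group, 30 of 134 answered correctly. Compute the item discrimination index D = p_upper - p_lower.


p_upper = 85/134 = 0.6343
p_lower = 30/134 = 0.2239
D = 0.6343 - 0.2239 = 0.4104

0.4104


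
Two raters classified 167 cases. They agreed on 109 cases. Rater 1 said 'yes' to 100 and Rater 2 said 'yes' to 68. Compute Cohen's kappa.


P_o = 109/167 = 0.652695
P_e = (100*68 + 67*99) / 27889 = 0.481659
kappa = (P_o - P_e) / (1 - P_e)
kappa = (0.652695 - 0.481659) / (1 - 0.481659)
kappa = 0.33

0.33


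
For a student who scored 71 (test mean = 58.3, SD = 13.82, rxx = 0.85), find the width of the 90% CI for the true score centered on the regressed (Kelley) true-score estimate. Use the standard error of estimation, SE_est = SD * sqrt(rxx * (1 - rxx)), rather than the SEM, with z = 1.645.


True score estimate = 0.85*71 + 0.15*58.3 = 69.095
SE_est = SD * sqrt(rxx * (1 - rxx)) = 13.82 * sqrt(0.85 * 0.15) = 13.82 * sqrt(0.1275) = 4.934727
CI = T_est +/- z * SE_est, so width = 2 * z * SE_est = 2 * 1.645 * 4.934727
Width = 16.2353

16.2353


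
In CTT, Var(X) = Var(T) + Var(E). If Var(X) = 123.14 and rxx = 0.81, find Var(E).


var_true = rxx * var_obs = 0.81 * 123.14 = 99.7434
var_error = var_obs - var_true
var_error = 123.14 - 99.7434
var_error = 23.3966

23.3966


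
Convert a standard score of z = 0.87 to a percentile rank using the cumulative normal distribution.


CDF(z) = 0.5 * (1 + erf(z/sqrt(2)))
erf(0.6152) = 0.6157
CDF = 0.8078
Percentile rank = 0.8078 * 100 = 80.78

80.78


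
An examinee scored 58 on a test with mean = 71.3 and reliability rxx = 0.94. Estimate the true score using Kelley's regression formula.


T_est = rxx * X + (1 - rxx) * mean
T_est = 0.94 * 58 + 0.06 * 71.3
T_est = 54.52 + 4.278
T_est = 58.798

58.798


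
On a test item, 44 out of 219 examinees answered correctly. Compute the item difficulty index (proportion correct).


Item difficulty p = number correct / total examinees
p = 44 / 219
p = 0.2009

0.2009


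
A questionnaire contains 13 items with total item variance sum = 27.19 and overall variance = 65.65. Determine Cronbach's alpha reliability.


alpha = (k/(k-1)) * (1 - sum(si^2)/s_total^2)
= (13/12) * (1 - 27.19/65.65)
alpha = 0.6347

0.6347


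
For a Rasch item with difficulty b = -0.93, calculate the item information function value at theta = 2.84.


P = 1/(1+exp(-(2.84--0.93))) = 0.9775
I = P*(1-P) = 0.9775 * 0.0225
I = 0.022

0.022


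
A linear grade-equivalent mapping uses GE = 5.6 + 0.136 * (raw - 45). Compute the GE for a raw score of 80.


raw - median = 80 - 45 = 35
slope * diff = 0.136 * 35 = 4.76
GE = 5.6 + 4.76
GE = 10.36

10.36


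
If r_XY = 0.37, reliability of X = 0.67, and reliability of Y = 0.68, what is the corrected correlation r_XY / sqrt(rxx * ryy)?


r_corrected = rxy / sqrt(rxx * ryy)
= 0.37 / sqrt(0.67 * 0.68)
= 0.37 / sqrt(0.4556)
= 0.37 / 0.674981
r_corrected = 0.5482

0.5482


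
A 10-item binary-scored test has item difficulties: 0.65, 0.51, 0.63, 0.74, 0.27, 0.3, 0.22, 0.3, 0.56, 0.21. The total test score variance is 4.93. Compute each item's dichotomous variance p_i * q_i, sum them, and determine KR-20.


For each item, compute p_i * q_i:
  Item 1: 0.65 * 0.35 = 0.2275
  Item 2: 0.51 * 0.49 = 0.2499
  Item 3: 0.63 * 0.37 = 0.2331
  Item 4: 0.74 * 0.26 = 0.1924
  Item 5: 0.27 * 0.73 = 0.1971
  Item 6: 0.3 * 0.7 = 0.21
  Item 7: 0.22 * 0.78 = 0.1716
  Item 8: 0.3 * 0.7 = 0.21
  Item 9: 0.56 * 0.44 = 0.2464
  Item 10: 0.21 * 0.79 = 0.1659
Sum(p_i * q_i) = 0.2275 + 0.2499 + 0.2331 + 0.1924 + 0.1971 + 0.21 + 0.1716 + 0.21 + 0.2464 + 0.1659 = 2.1039
KR-20 = (k/(k-1)) * (1 - Sum(p_i*q_i) / Var_total)
= (10/9) * (1 - 2.1039/4.93)
= 1.1111 * 0.5732
KR-20 = 0.6369

0.6369


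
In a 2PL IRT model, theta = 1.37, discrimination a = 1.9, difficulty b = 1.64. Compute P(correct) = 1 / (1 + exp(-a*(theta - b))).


a*(theta - b) = 1.9 * (1.37 - 1.64) = -0.513
exp(--0.513) = 1.6703
P = 1 / (1 + 1.6703)
P = 0.3745

0.3745


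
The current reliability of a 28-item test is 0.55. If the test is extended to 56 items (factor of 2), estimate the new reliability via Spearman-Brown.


r_new = (n * rxx) / (1 + (n-1) * rxx)
r_new = (2 * 0.55) / (1 + 1 * 0.55)
r_new = 1.1 / 1.55
r_new = 0.7097

0.7097


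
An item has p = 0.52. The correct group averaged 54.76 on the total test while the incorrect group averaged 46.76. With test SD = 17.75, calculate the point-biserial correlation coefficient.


q = 1 - p = 0.48
rpb = ((M1 - M0) / SD) * sqrt(p * q)
rpb = ((54.76 - 46.76) / 17.75) * sqrt(0.52 * 0.48)
rpb = 0.2252

0.2252


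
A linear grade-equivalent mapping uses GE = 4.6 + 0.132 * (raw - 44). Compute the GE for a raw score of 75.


raw - median = 75 - 44 = 31
slope * diff = 0.132 * 31 = 4.092
GE = 4.6 + 4.092
GE = 8.692

8.692


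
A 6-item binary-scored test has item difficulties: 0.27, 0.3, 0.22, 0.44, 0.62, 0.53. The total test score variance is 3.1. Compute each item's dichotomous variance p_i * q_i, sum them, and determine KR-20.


For each item, compute p_i * q_i:
  Item 1: 0.27 * 0.73 = 0.1971
  Item 2: 0.3 * 0.7 = 0.21
  Item 3: 0.22 * 0.78 = 0.1716
  Item 4: 0.44 * 0.56 = 0.2464
  Item 5: 0.62 * 0.38 = 0.2356
  Item 6: 0.53 * 0.47 = 0.2491
Sum(p_i * q_i) = 0.1971 + 0.21 + 0.1716 + 0.2464 + 0.2356 + 0.2491 = 1.3098
KR-20 = (k/(k-1)) * (1 - Sum(p_i*q_i) / Var_total)
= (6/5) * (1 - 1.3098/3.1)
= 1.2 * 0.5775
KR-20 = 0.693

0.693
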